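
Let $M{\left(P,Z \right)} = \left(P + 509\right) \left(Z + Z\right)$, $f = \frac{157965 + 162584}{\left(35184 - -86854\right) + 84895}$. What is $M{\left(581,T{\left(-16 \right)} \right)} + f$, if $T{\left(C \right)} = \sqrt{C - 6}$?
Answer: $\frac{320549}{206933} + 2180 i \sqrt{22} \approx 1.549 + 10225.0 i$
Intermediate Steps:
$f = \frac{320549}{206933}$ ($f = \frac{320549}{\left(35184 + 86854\right) + 84895} = \frac{320549}{122038 + 84895} = \frac{320549}{206933} \approx 1.549$)
$T{\left(C \right)} = \sqrt{-6 + C}$
$M{\left(P,Z \right)} = 2 Z \left(509 + P\right)$ ($M{\left(P,Z \right)} = \left(509 + P\right) 2 Z = 2 Z \left(509 + P\right)$)
$M{\left(581,T{\left(-16 \right)} \right)} + f = 2 \sqrt{-6 - 16} \left(509 + 581\right) + \frac{320549}{206933} = 2 \sqrt{-22} \cdot 1090 + \frac{320549}{206933} = 2 i \sqrt{22} \cdot 1090 + \frac{320549}{206933} = 2180 i \sqrt{22} + \frac{320549}{206933} = \frac{320549}{206933} + 2180 i \sqrt{22}$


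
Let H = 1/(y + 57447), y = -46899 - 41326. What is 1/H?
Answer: -30778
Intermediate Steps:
y = -88225
H = -1/30778 (H = 1/(-88225 + 57447) = 1/(-30778) = -1/30778 ≈ -3.2491e-5)
1/H = 1/(-1/30778) = -30778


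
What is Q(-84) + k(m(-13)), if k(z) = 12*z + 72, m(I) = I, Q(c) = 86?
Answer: 2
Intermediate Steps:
k(z) = 72 + 12*z
Q(-84) + k(m(-13)) = 86 + (72 + 12*(-13)) = 86 + (72 - 156) = 86 - 84 = 2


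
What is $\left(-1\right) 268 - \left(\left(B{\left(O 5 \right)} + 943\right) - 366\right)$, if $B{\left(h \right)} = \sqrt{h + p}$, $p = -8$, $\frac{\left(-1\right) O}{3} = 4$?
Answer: $-845 - 2 i \sqrt{17} \approx -845.0 - 8.2462 i$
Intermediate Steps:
$O = -12$ ($O = \left(-3\right) 4 = -12$)
$B{\left(h \right)} = \sqrt{-8 + h}$ ($B{\left(h \right)} = \sqrt{h - 8} = \sqrt{-8 + h}$)
$\left(-1\right) 268 - \left(\left(B{\left(O 5 \right)} + 943\right) - 366\right) = \left(-1\right) 268 - \left(\left(\sqrt{-8 - 60} + 943\right) - 366\right) = -268 - \left(\left(\sqrt{-8 - 60} + 943\right) - 366\right) = -268 - \left(\left(\sqrt{-68} + 943\right) - 366\right) = -268 - \left(\left(2 i \sqrt{17} + 943\right) - 366\right) = -268 - \left(\left(943 + 2 i \sqrt{17}\right) - 366\right) = -268 - \left(577 + 2 i \sqrt{17}\right) = -845 - 2 i \sqrt{17}$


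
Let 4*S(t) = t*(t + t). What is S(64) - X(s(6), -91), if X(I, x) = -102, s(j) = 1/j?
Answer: 2150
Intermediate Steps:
S(t) = t**2/2 (S(t) = (t*(t + t))/4 = (t*(2*t))/4 = (2*t**2)/4 = t**2/2)
S(64) - X(s(6), -91) = (1/2)*64**2 - 1*(-102) = (1/2)*4096 + 102 = 2048 + 102 = 2150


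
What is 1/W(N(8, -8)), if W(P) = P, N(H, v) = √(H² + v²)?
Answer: √2/16 ≈ 0.088388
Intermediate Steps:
1/W(N(8, -8)) = 1/(√(8² + (-8)²)) = 1/(√(64 + 64)) = 1/(√128) = 1/(8*√2) = √2/16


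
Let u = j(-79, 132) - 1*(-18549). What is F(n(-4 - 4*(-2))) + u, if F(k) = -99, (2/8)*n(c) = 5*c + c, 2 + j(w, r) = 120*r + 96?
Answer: 34384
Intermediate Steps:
j(w, r) = 94 + 120*r (j(w, r) = -2 + (120*r + 96) = -2 + (96 + 120*r) = 94 + 120*r)
n(c) = 24*c (n(c) = 4*(5*c + c) = 4*(6*c) = 24*c)
u = 34483 (u = (94 + 120*132) - 1*(-18549) = (94 + 15840) + 18549 = 15934 + 18549 = 34483)
F(n(-4 - 4*(-2))) + u = -99 + 34483 = 34384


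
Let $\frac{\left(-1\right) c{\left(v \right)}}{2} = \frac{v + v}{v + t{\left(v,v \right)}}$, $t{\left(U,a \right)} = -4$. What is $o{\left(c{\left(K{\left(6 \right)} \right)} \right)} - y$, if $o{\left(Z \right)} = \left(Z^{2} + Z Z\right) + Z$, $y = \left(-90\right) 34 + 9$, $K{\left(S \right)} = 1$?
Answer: $\frac{27503}{9} \approx 3055.9$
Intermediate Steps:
$c{\left(v \right)} = - \frac{4 v}{-4 + v}$ ($c{\left(v \right)} = - 2 \frac{v + v}{v - 4} = - 2 \frac{2 v}{-4 + v} = - \frac{4 v}{-4 + v}$)
$y = -3051$ ($y = -3060 + 9 = -3051$)
$o{\left(Z \right)} = Z + 2 Z^{2}$ ($o{\left(Z \right)} = \left(Z^{2} + Z^{2}\right) + Z = 2 Z^{2} + Z = Z + 2 Z^{2}$)
$o{\left(c{\left(K{\left(6 \right)} \right)} \right)} - y = \left(-4\right) 1 \frac{1}{-4 + 1} \left(1 + 2 \left(\left(-4\right) 1 \frac{1}{-4 + 1}\right)\right) - -3051 = \left(-4\right) 1 \frac{1}{-3} \left(1 + 2 \left(\left(-4\right) 1 \frac{1}{-3}\right)\right) + 3051 = \left(-4\right) 1 \left(- \frac{1}{3}\right) \left(1 + 2 \left(\left(-4\right) 1 \left(- \frac{1}{3}\right)\right)\right) + 3051 = \frac{4 \left(1 + 2 \cdot \frac{4}{3}\right)}{3} + 3051 = \frac{4 \left(1 + \frac{8}{3}\right)}{3} + 3051 = \frac{4}{3} \cdot \frac{11}{3} + 3051 = \frac{44}{9} + 3051 = \frac{27503}{9}$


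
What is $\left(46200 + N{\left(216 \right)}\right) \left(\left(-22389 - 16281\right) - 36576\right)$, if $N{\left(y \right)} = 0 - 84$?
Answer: $-3470044536$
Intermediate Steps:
$N{\left(y \right)} = -84$ ($N{\left(y \right)} = 0 - 84 = -84$)
$\left(46200 + N{\left(216 \right)}\right) \left(\left(-22389 - 16281\right) - 36576\right) = \left(46200 - 84\right) \left(\left(-22389 - 16281\right) - 36576\right) = 46116 \left(-38670 - 36576\right) = 46116 \left(-75246\right) = -3470044536$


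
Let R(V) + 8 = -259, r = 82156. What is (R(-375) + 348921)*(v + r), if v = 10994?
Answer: 32477120100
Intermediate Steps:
R(V) = -267 (R(V) = -8 - 259 = -267)
(R(-375) + 348921)*(v + r) = (-267 + 348921)*(10994 + 82156) = 348654*93150 = 32477120100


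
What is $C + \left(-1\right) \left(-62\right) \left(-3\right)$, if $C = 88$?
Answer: $-98$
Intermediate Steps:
$C + \left(-1\right) \left(-62\right) \left(-3\right) = 88 + \left(-1\right) \left(-62\right) \left(-3\right) = 88 + 62 \left(-3\right) = 88 - 186 = -98$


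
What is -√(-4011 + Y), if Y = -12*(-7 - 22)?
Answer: -3*I*√407 ≈ -60.523*I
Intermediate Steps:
Y = 348 (Y = -12*(-29) = 348)
-√(-4011 + Y) = -√(-4011 + 348) = -√(-3663) = -3*I*√407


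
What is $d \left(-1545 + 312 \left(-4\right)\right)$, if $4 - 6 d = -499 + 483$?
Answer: $-9310$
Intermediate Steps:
$d = \frac{10}{3}$ ($d = \frac{2}{3} - \frac{-499 + 483}{6} = \frac{2}{3} - - \frac{8}{3} = \frac{2}{3} + \frac{8}{3} = \frac{10}{3} \approx 3.3333$)
$d \left(-1545 + 312 \left(-4\right)\right) = \frac{10 \left(-1545 + 312 \left(-4\right)\right)}{3} = \frac{10 \left(-1545 - 1248\right)}{3} = \frac{10}{3} \left(-2793\right) = -9310$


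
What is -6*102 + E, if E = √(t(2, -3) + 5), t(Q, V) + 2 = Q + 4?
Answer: -609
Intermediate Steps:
t(Q, V) = 2 + Q (t(Q, V) = -2 + (Q + 4) = -2 + (4 + Q) = 2 + Q)
E = 3 (E = √((2 + 2) + 5) = √(4 + 5) = √9 = 3)
-6*102 + E = -6*102 + 3 = -612 + 3 = -609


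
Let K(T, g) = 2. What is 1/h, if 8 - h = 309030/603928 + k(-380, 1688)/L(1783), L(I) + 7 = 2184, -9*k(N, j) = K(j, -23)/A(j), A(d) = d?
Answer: 624178158786/4674033300361 ≈ 0.13354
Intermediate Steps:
k(N, j) = -2/(9*j)
L(I) = 2177 (L(I) = -7 + 2184 = 2177)
h = 4674033300361/624178158786 (h = 8 - (309030/603928 - 2/9/1688/2177) = 8 - (309030*(1/603928) - 2/9*1/1688*(1/2177)) = 8 - (154515/301964 - 1/7596*1/2177) = 8 - (154515/301964 - 1/16536492) = 8 - 1*319391969927/624178158786 = 8 - 319391969927/624178158786 = 4674033300361/624178158786 ≈ 7.4883)
1/h = 1/(4674033300361/624178158786) = 624178158786/4674033300361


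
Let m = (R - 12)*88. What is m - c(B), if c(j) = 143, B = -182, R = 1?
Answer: -1111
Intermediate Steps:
m = -968 (m = (1 - 12)*88 = -11*88 = -968)
m - c(B) = -968 - 1*143 = -968 - 143 = -1111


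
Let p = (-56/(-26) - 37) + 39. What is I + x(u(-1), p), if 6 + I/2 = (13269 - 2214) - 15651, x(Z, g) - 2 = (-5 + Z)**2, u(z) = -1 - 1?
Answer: -9153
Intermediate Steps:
u(z) = -2
p = 54/13 (p = (-56*(-1/26) - 37) + 39 = (28/13 - 37) + 39 = -453/13 + 39 = 54/13 ≈ 4.1538)
x(Z, g) = 2 + (-5 + Z)**2
I = -9204 (I = -12 + 2*((13269 - 2214) - 15651) = -12 + 2*(11055 - 15651) = -12 + 2*(-4596) = -12 - 9192 = -9204)
I + x(u(-1), p) = -9204 + (2 + (-5 - 2)**2) = -9204 + (2 + (-7)**2) = -9204 + (2 + 49) = -9204 + 51 = -9153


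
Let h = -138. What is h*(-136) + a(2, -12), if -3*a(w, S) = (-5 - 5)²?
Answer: 56204/3 ≈ 18735.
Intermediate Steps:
a(w, S) = -100/3 (a(w, S) = -(-5 - 5)²/3 = -⅓*(-10)² = -⅓*100 = -100/3)
h*(-136) + a(2, -12) = -138*(-136) - 100/3 = 18768 - 100/3 = 56204/3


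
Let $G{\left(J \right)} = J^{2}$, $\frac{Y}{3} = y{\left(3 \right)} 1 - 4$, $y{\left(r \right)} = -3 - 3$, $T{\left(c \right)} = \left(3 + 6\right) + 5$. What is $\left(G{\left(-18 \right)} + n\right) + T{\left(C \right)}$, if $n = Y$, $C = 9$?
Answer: $308$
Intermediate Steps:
$T{\left(c \right)} = 14$ ($T{\left(c \right)} = 9 + 5 = 14$)
$y{\left(r \right)} = -6$ ($y{\left(r \right)} = -3 - 3 = -6$)
$Y = -30$ ($Y = 3 \left(\left(-6\right) 1 - 4\right) = 3 \left(-6 - 4\right) = 3 \left(-10\right) = -30$)
$n = -30$
$\left(G{\left(-18 \right)} + n\right) + T{\left(C \right)} = \left(\left(-18\right)^{2} - 30\right) + 14 = \left(324 - 30\right) + 14 = 294 + 14 = 308$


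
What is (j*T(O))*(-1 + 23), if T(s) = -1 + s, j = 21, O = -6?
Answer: -3234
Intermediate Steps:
(j*T(O))*(-1 + 23) = (21*(-1 - 6))*(-1 + 23) = (21*(-7))*22 = -147*22 = -3234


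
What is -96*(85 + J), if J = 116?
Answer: -19296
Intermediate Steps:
-96*(85 + J) = -96*(85 + 116) = -96*201 = -19296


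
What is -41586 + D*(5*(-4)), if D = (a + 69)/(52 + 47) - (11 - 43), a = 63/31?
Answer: -43211878/1023 ≈ -42240.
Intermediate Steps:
a = 63/31 (a = 63*(1/31) = 63/31 ≈ 2.0323)
D = 33470/1023 (D = (63/31 + 69)/(52 + 47) - (11 - 43) = (2202/31)/99 - 1*(-32) = (2202/31)*(1/99) + 32 = 734/1023 + 32 = 33470/1023 ≈ 32.717)
-41586 + D*(5*(-4)) = -41586 + 33470*(5*(-4))/1023 = -41586 + (33470/1023)*(-20) = -41586 - 669400/1023 = -43211878/1023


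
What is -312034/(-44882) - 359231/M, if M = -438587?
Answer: 76488530850/9842330867 ≈ 7.7714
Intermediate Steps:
-312034/(-44882) - 359231/M = -312034/(-44882) - 359231/(-438587) = -312034*(-1/44882) - 359231*(-1/438587) = 156017/22441 + 359231/438587 = 76488530850/9842330867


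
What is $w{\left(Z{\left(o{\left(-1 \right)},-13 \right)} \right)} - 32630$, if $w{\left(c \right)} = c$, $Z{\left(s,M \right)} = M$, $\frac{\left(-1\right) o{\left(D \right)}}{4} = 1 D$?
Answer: $-32643$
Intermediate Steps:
$o{\left(D \right)} = - 4 D$ ($o{\left(D \right)} = - 4 \cdot 1 D = - 4 D$)
$w{\left(Z{\left(o{\left(-1 \right)},-13 \right)} \right)} - 32630 = -13 - 32630 = -32643$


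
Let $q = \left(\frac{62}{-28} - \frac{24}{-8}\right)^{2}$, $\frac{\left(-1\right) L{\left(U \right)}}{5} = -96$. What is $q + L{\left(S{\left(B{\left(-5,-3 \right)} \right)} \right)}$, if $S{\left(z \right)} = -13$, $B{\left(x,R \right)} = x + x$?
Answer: $\frac{94201}{196} \approx 480.62$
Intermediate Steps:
$B{\left(x,R \right)} = 2 x$
$L{\left(U \right)} = 480$ ($L{\left(U \right)} = \left(-5\right) \left(-96\right) = 480$)
$q = \frac{121}{196}$ ($q = \left(62 \left(- \frac{1}{28}\right) - -3\right)^{2} = \left(- \frac{31}{14} + 3\right)^{2} = \left(\frac{11}{14}\right)^{2} = \frac{121}{196} \approx 0.61735$)
$q + L{\left(S{\left(B{\left(-5,-3 \right)} \right)} \right)} = \frac{121}{196} + 480 = \frac{94201}{196}$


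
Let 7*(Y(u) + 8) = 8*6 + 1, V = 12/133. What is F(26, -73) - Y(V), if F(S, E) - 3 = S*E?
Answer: -1894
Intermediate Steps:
F(S, E) = 3 + E*S (F(S, E) = 3 + S*E = 3 + E*S)
V = 12/133 (V = 12*(1/133) = 12/133 ≈ 0.090226)
Y(u) = -1 (Y(u) = -8 + (8*6 + 1)/7 = -8 + (48 + 1)/7 = -8 + (1/7)*49 = -8 + 7 = -1)
F(26, -73) - Y(V) = (3 - 73*26) - 1*(-1) = (3 - 1898) + 1 = -1895 + 1 = -1894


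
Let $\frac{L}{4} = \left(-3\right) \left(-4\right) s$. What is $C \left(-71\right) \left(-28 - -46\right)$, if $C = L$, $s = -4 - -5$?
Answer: $-61344$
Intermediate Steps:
$s = 1$ ($s = -4 + 5 = 1$)
$L = 48$ ($L = 4 \left(-3\right) \left(-4\right) 1 = 4 \cdot 12 \cdot 1 = 4 \cdot 12 = 48$)
$C = 48$
$C \left(-71\right) \left(-28 - -46\right) = 48 \left(-71\right) \left(-28 - -46\right) = - 3408 \left(-28 + 46\right) = \left(-3408\right) 18 = -61344$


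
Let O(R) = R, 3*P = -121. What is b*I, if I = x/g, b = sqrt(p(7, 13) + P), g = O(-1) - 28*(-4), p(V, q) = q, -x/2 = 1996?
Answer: -3992*I*sqrt(246)/333 ≈ -188.02*I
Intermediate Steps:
x = -3992 (x = -2*1996 = -3992)
P = -121/3 (P = (1/3)*(-121) = -121/3 ≈ -40.333)
g = 111 (g = -1 - 28*(-4) = -1 + 112 = 111)
b = I*sqrt(246)/3 (b = sqrt(13 - 121/3) = sqrt(-82/3) = I*sqrt(246)/3 ≈ 5.2281*I)
I = -3992/111 ≈ -35.964
b*I = (I*sqrt(246)/3)*(-3992/111) = -3992*I*sqrt(246)/333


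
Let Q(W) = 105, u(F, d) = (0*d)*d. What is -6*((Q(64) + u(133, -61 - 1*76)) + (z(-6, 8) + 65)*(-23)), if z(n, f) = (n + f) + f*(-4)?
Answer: 4200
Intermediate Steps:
u(F, d) = 0 (u(F, d) = 0*d = 0)
z(n, f) = n - 3*f (z(n, f) = (f + n) - 4*f = n - 3*f)
-6*((Q(64) + u(133, -61 - 1*76)) + (z(-6, 8) + 65)*(-23)) = -6*((105 + 0) + ((-6 - 3*8) + 65)*(-23)) = -6*(105 + ((-6 - 24) + 65)*(-23)) = -6*(105 + (-30 + 65)*(-23)) = -6*(105 + 35*(-23)) = -6*(105 - 805) = -6*(-700) = 4200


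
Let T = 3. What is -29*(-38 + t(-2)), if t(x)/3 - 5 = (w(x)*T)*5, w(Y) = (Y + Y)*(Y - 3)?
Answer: -25433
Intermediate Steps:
w(Y) = 2*Y*(-3 + Y) (w(Y) = (2*Y)*(-3 + Y) = 2*Y*(-3 + Y))
t(x) = 15 + 90*x*(-3 + x) (t(x) = 15 + 3*(((2*x*(-3 + x))*3)*5) = 15 + 3*((6*x*(-3 + x))*5) = 15 + 3*(30*x*(-3 + x)) = 15 + 90*x*(-3 + x))
-29*(-38 + t(-2)) = -29*(-38 + (15 + 90*(-2)*(-3 - 2))) = -29*(-38 + (15 + 90*(-2)*(-5))) = -29*(-38 + (15 + 900)) = -29*(-38 + 915) = -29*877 = -25433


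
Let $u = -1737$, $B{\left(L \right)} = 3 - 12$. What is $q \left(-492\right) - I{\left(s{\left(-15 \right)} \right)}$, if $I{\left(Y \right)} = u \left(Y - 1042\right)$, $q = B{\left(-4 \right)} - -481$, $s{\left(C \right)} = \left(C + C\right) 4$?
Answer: $-2250618$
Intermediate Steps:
$B{\left(L \right)} = -9$ ($B{\left(L \right)} = 3 - 12 = -9$)
$s{\left(C \right)} = 8 C$ ($s{\left(C \right)} = 2 C 4 = 8 C$)
$q = 472$ ($q = -9 - -481 = -9 + 481 = 472$)
$I{\left(Y \right)} = 1809954 - 1737 Y$ ($I{\left(Y \right)} = - 1737 \left(Y - 1042\right) = - 1737 \left(-1042 + Y\right) = 1809954 - 1737 Y$)
$q \left(-492\right) - I{\left(s{\left(-15 \right)} \right)} = 472 \left(-492\right) - \left(1809954 - 1737 \cdot 8 \left(-15\right)\right) = -232224 - \left(1809954 - -208440\right) = -232224 - \left(1809954 + 208440\right) = -232224 - 2018394 = -2250618$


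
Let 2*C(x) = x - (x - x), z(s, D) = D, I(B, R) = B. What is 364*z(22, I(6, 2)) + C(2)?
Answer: 2185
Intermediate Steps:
C(x) = x/2 (C(x) = (x - (x - x))/2 = (x - 1*0)/2 = (x + 0)/2 = x/2)
364*z(22, I(6, 2)) + C(2) = 364*6 + (½)*2 = 2184 + 1 = 2185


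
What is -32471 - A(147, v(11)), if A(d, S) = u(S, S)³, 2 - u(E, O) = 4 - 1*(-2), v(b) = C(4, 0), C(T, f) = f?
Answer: -32407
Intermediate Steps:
v(b) = 0
u(E, O) = -4 (u(E, O) = 2 - (4 - 1*(-2)) = 2 - (4 + 2) = 2 - 1*6 = 2 - 6 = -4)
A(d, S) = -64 (A(d, S) = (-4)³ = -64)
-32471 - A(147, v(11)) = -32471 - 1*(-64) = -32471 + 64 = -32407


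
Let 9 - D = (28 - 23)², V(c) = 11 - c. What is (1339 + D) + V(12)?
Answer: 1322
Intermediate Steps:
D = -16 (D = 9 - (28 - 23)² = 9 - 1*5² = 9 - 1*25 = 9 - 25 = -16)
(1339 + D) + V(12) = (1339 - 16) + (11 - 1*12) = 1323 + (11 - 12) = 1323 - 1 = 1322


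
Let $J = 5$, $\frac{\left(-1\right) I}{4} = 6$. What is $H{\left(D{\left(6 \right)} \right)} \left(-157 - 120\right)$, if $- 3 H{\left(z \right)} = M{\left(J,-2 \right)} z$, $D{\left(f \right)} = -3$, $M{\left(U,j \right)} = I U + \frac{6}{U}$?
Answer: $\frac{164538}{5} \approx 32908.0$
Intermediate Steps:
$I = -24$ ($I = \left(-4\right) 6 = -24$)
$M{\left(U,j \right)} = - 24 U + \frac{6}{U}$
$H{\left(z \right)} = \frac{198 z}{5}$ ($H{\left(z \right)} = - \frac{\left(\left(-24\right) 5 + \frac{6}{5}\right) z}{3} = - \frac{\left(-120 + 6 \cdot \frac{1}{5}\right) z}{3} = - \frac{\left(-120 + \frac{6}{5}\right) z}{3} = - \frac{\left(- \frac{594}{5}\right) z}{3} = \frac{198 z}{5}$)
$H{\left(D{\left(6 \right)} \right)} \left(-157 - 120\right) = \frac{198}{5} \left(-3\right) \left(-157 - 120\right) = \left(- \frac{594}{5}\right) \left(-277\right) = \frac{164538}{5}$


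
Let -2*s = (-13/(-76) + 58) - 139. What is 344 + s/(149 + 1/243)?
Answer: 1894736653/5503616 ≈ 344.27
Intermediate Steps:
s = 6143/152 (s = -((-13/(-76) + 58) - 139)/2 = -((-13*(-1/76) + 58) - 139)/2 = -((13/76 + 58) - 139)/2 = -(4421/76 - 139)/2 = -½*(-6143/76) = 6143/152 ≈ 40.414)
344 + s/(149 + 1/243) = 344 + (6143/152)/(149 + 1/243) = 344 + (6143/152)/(36208/243) = 344 + (243/36208)*(6143/152) = 344 + 1492749/5503616 = 1894736653/5503616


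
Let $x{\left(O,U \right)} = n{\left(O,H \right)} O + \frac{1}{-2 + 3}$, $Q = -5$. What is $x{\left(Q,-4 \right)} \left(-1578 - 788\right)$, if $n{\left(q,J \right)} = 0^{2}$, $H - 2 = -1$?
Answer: $-2366$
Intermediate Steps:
$H = 1$ ($H = 2 - 1 = 1$)
$n{\left(q,J \right)} = 0$
$x{\left(O,U \right)} = 1$ ($x{\left(O,U \right)} = 0 O + \frac{1}{-2 + 3} = 0 + 1^{-1} = 0 + 1 = 1$)
$x{\left(Q,-4 \right)} \left(-1578 - 788\right) = 1 \left(-1578 - 788\right) = 1 \left(-2366\right) = -2366$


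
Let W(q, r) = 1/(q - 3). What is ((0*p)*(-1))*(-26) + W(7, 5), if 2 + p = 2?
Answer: 1/4 ≈ 0.25000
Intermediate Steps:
p = 0 (p = -2 + 2 = 0)
W(q, r) = 1/(-3 + q)
((0*p)*(-1))*(-26) + W(7, 5) = ((0*0)*(-1))*(-26) + 1/(-3 + 7) = (0*(-1))*(-26) + 1/4 = 0*(-26) + 1/4 = 0 + 1/4 = 1/4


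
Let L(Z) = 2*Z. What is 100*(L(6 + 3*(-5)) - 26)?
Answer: -4400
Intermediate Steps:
100*(L(6 + 3*(-5)) - 26) = 100*(2*(6 + 3*(-5)) - 26) = 100*(2*(6 - 15) - 26) = 100*(2*(-9) - 26) = 100*(-18 - 26) = 100*(-44) = -4400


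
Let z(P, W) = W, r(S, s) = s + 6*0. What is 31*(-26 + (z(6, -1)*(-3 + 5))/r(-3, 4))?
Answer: -1643/2 ≈ -821.50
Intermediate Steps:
r(S, s) = s (r(S, s) = s + 0 = s)
31*(-26 + (z(6, -1)*(-3 + 5))/r(-3, 4)) = 31*(-26 - (-3 + 5)/4) = 31*(-26 - 1*2*(¼)) = 31*(-26 - 2*¼) = 31*(-26 - ½) = 31*(-53/2) = -1643/2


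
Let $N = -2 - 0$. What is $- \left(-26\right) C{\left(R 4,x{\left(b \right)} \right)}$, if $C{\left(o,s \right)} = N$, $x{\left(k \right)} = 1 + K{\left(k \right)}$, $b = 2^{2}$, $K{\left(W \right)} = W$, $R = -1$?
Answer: $-52$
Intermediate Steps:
$b = 4$
$x{\left(k \right)} = 1 + k$
$N = -2$ ($N = -2 + 0 = -2$)
$C{\left(o,s \right)} = -2$
$- \left(-26\right) C{\left(R 4,x{\left(b \right)} \right)} = - \left(-26\right) \left(-2\right) = \left(-1\right) 52 = -52$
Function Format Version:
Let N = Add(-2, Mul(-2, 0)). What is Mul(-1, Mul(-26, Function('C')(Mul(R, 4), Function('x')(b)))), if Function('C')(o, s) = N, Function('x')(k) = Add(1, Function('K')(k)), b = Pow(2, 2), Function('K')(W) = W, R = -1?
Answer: -52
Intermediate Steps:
b = 4
Function('x')(k) = Add(1, k)
N = -2 (N = Add(-2, 0) = -2)
Function('C')(o, s) = -2
Mul(-1, Mul(-26, Function('C')(Mul(R, 4), Function('x')(b)))) = Mul(-1, Mul(-26, -2)) = Mul(-1, 52) = -52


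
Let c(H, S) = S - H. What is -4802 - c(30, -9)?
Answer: -4763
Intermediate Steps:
-4802 - c(30, -9) = -4802 - (-9 - 1*30) = -4802 - (-9 - 30) = -4802 - 1*(-39) = -4802 + 39 = -4763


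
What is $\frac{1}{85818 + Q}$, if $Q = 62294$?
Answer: $\frac{1}{148112} \approx 6.7516 \cdot 10^{-6}$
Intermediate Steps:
$\frac{1}{85818 + Q} = \frac{1}{85818 + 62294} = \frac{1}{148112}$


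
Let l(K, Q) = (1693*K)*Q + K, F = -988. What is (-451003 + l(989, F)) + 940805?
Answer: -1653793685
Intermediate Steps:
l(K, Q) = K + 1693*K*Q (l(K, Q) = 1693*K*Q + K = K + 1693*K*Q)
(-451003 + l(989, F)) + 940805 = (-451003 + 989*(1 + 1693*(-988))) + 940805 = (-451003 + 989*(1 - 1672684)) + 940805 = (-451003 + 989*(-1672683)) + 940805 = (-451003 - 1654283487) + 940805 = -1654734490 + 940805 = -1653793685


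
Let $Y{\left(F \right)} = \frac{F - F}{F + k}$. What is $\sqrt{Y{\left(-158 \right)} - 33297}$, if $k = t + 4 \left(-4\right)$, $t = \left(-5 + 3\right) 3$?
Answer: $i \sqrt{33297} \approx 182.47 i$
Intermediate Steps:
$t = -6$ ($t = \left(-2\right) 3 = -6$)
$k = -22$ ($k = -6 + 4 \left(-4\right) = -6 - 16 = -22$)
$Y{\left(F \right)} = 0$ ($Y{\left(F \right)} = \frac{F - F}{F - 22} = \frac{0}{-22 + F} = 0$)
$\sqrt{Y{\left(-158 \right)} - 33297} = \sqrt{0 - 33297} = \sqrt{-33297} = i \sqrt{33297}$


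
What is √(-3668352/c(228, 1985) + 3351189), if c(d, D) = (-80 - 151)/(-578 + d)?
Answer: I*√267037331/11 ≈ 1485.6*I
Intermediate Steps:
c(d, D) = -231/(-578 + d)
√(-3668352/c(228, 1985) + 3351189) = √(-3668352/((-231/(-578 + 228))) + 3351189) = √(-3668352/((-231/(-350))) + 3351189) = √(-3668352/((-231*(-1/350))) + 3351189) = √(-3668352/33/50 + 3351189) = √(-3668352*50/33 + 3351189) = √(-61139200/11 + 3351189) = √(-24276121/11) = I*√267037331/11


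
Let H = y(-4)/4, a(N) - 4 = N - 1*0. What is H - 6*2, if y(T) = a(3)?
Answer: -41/4 ≈ -10.250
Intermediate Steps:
a(N) = 4 + N (a(N) = 4 + (N - 1*0) = 4 + (N + 0) = 4 + N)
y(T) = 7 (y(T) = 4 + 3 = 7)
H = 7/4 ≈ 1.7500
H - 6*2 = 7/4 - 6*2 = 7/4 - 12 = -41/4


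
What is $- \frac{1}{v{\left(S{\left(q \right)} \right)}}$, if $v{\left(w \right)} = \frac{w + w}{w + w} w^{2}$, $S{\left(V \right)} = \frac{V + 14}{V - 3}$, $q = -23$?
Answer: $- \frac{676}{81} \approx -8.3457$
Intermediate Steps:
$S{\left(V \right)} = \frac{14 + V}{-3 + V}$
$v{\left(w \right)} = w^{2}$ ($v{\left(w \right)} = \frac{2 w}{2 w} w^{2} = 2 w \frac{1}{2 w} w^{2} = 1 w^{2} = w^{2}$)
$- \frac{1}{v{\left(S{\left(q \right)} \right)}} = - \frac{1}{\left(\frac{14 - 23}{-3 - 23}\right)^{2}} = - \frac{1}{\left(\frac{1}{-26} \left(-9\right)\right)^{2}} = - \frac{1}{\left(\left(- \frac{1}{26}\right) \left(-9\right)\right)^{2}} = - \frac{1}{\left(\frac{9}{26}\right)^{2}} = - \frac{1}{\frac{81}{676}} = \left(-1\right) \frac{676}{81} = - \frac{676}{81}$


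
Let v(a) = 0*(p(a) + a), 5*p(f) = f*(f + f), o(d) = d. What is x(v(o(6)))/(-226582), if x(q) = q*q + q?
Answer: 0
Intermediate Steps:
p(f) = 2*f²/5 (p(f) = (f*(f + f))/5 = (f*(2*f))/5 = (2*f²)/5 = 2*f²/5)
v(a) = 0 (v(a) = 0*(2*a²/5 + a) = 0*(a + 2*a²/5) = 0)
x(q) = q + q² (x(q) = q² + q = q + q²)
x(v(o(6)))/(-226582) = (0*(1 + 0))/(-226582) = (0*1)*(-1/226582) = 0*(-1/226582) = 0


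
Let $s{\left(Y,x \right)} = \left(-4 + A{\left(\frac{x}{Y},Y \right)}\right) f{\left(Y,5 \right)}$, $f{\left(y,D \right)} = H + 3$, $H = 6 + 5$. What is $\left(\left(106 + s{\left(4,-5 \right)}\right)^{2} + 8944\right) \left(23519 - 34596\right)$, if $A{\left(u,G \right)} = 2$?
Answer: $-166465156$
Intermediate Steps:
$H = 11$
$f{\left(y,D \right)} = 14$ ($f{\left(y,D \right)} = 11 + 3 = 14$)
$s{\left(Y,x \right)} = -28$ ($s{\left(Y,x \right)} = \left(-4 + 2\right) 14 = \left(-2\right) 14 = -28$)
$\left(\left(106 + s{\left(4,-5 \right)}\right)^{2} + 8944\right) \left(23519 - 34596\right) = \left(\left(106 - 28\right)^{2} + 8944\right) \left(23519 - 34596\right) = \left(78^{2} + 8944\right) \left(-11077\right) = \left(6084 + 8944\right) \left(-11077\right) = 15028 \left(-11077\right) = -166465156$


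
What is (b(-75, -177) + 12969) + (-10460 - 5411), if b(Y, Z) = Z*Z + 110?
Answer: 28537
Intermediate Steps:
b(Y, Z) = 110 + Z² (b(Y, Z) = Z² + 110 = 110 + Z²)
(b(-75, -177) + 12969) + (-10460 - 5411) = ((110 + (-177)²) + 12969) + (-10460 - 5411) = ((110 + 31329) + 12969) - 15871 = (31439 + 12969) - 15871 = 44408 - 15871 = 28537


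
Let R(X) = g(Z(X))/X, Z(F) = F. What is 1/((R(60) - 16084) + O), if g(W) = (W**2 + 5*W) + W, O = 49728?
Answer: 1/33710 ≈ 2.9665e-5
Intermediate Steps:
g(W) = W**2 + 6*W
R(X) = 6 + X (R(X) = (X*(6 + X))/X = 6 + X)
1/((R(60) - 16084) + O) = 1/(((6 + 60) - 16084) + 49728) = 1/((66 - 16084) + 49728) = 1/(-16018 + 49728) = 1/33710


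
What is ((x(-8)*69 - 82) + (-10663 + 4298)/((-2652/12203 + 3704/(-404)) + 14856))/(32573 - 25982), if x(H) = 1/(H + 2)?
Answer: -286459054433/20100898666693 ≈ -0.014251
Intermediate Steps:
x(H) = 1/(2 + H)
((x(-8)*69 - 82) + (-10663 + 4298)/((-2652/12203 + 3704/(-404)) + 14856))/(32573 - 25982) = ((69/(2 - 8) - 82) + (-10663 + 4298)/((-2652/12203 + 3704/(-404)) + 14856))/(32573 - 25982) = ((69/(-6) - 82) - 6365/((-2652*1/12203 + 3704*(-1/404)) + 14856))/6591 = ((-⅙*69 - 82) - 6365/((-2652/12203 - 926/101) + 14856))*(1/6591) = ((-23/2 - 82) - 6365/(-11567830/1232503 + 14856))*(1/6591) = (-187/2 - 6365/18298496738/1232503)*(1/6591) = (-187/2 - 6365*1232503/18298496738)*(1/6591) = (-187/2 - 7844881595/18298496738)*(1/6591) = -859377163299/9149248369*1/6591 = -286459054433/20100898666693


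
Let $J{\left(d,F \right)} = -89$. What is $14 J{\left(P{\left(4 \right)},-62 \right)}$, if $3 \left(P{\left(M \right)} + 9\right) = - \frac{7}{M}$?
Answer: $-1246$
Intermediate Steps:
$P{\left(M \right)} = -9 - \frac{7}{3 M}$ ($P{\left(M \right)} = -9 + \frac{\left(-7\right) \frac{1}{M}}{3} = -9 - \frac{7}{3 M}$)
$14 J{\left(P{\left(4 \right)},-62 \right)} = 14 \left(-89\right) = -1246$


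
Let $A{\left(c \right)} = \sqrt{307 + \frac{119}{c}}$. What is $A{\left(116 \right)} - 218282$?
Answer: $-218282 + \frac{\sqrt{1036199}}{58} \approx -2.1826 \cdot 10^{5}$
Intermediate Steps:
$A{\left(116 \right)} - 218282 = \sqrt{307 + \frac{119}{116}} - 218282 = \sqrt{\frac{35731}{116}} - 218282 = \frac{\sqrt{1036199}}{58} - 218282 = -218282 + \frac{\sqrt{1036199}}{58}$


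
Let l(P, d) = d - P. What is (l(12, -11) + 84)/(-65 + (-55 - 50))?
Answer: -61/170 ≈ -0.35882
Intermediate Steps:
(l(12, -11) + 84)/(-65 + (-55 - 50)) = ((-11 - 1*12) + 84)/(-65 + (-55 - 50)) = ((-11 - 12) + 84)/(-65 - 105) = (-23 + 84)/(-170) = -1/170*61 = -61/170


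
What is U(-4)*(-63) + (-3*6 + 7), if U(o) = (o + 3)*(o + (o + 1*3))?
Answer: -326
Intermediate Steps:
U(o) = (3 + o)*(3 + 2*o) (U(o) = (3 + o)*(o + (o + 3)) = (3 + o)*(o + (3 + o)) = (3 + o)*(3 + 2*o))
U(-4)*(-63) + (-3*6 + 7) = (9 + 2*(-4)² + 9*(-4))*(-63) + (-3*6 + 7) = (9 + 2*16 - 36)*(-63) + (-18 + 7) = (9 + 32 - 36)*(-63) - 11 = 5*(-63) - 11 = -315 - 11 = -326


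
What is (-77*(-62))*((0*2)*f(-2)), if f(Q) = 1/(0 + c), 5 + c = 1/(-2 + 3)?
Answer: 0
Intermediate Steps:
c = -4 (c = -5 + 1/(-2 + 3) = -5 + 1/1 = -5 + 1 = -4)
f(Q) = -¼ (f(Q) = 1/(0 - 4) = 1/(-4) = -¼)
(-77*(-62))*((0*2)*f(-2)) = (-77*(-62))*((0*2)*(-¼)) = 4774*(0*(-¼)) = 4774*0 = 0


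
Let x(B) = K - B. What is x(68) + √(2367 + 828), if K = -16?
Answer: -84 + 3*√355 ≈ -27.476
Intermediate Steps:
x(B) = -16 - B
x(68) + √(2367 + 828) = (-16 - 1*68) + √(2367 + 828) = (-16 - 68) + √3195 = -84 + 3*√355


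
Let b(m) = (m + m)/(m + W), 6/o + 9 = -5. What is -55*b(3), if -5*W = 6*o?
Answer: -3850/41 ≈ -93.902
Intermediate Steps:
o = -3/7 (o = 6/(-9 - 5) = 6/(-14) = 6*(-1/14) = -3/7 ≈ -0.42857)
W = 18/35 (W = -6*(-3)/(5*7) = -⅕*(-18/7) = 18/35 ≈ 0.51429)
b(m) = 2*m/(18/35 + m) (b(m) = (m + m)/(m + 18/35) = (2*m)/(18/35 + m) = 2*m/(18/35 + m))
-55*b(3) = -3850*3/(18 + 35*3) = -3850*3/(18 + 105) = -3850*3/123 = -55*70/41 = -3850/41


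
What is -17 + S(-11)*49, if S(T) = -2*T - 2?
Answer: 963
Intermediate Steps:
S(T) = -2 - 2*T
-17 + S(-11)*49 = -17 + (-2 - 2*(-11))*49 = -17 + (-2 + 22)*49 = -17 + 20*49 = -17 + 980 = 963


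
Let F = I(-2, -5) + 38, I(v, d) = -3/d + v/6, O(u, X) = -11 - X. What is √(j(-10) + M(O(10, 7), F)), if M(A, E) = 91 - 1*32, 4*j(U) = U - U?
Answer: √59 ≈ 7.6811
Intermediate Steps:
I(v, d) = -3/d + v/6 (I(v, d) = -3/d + v*(⅙) = -3/d + v/6)
j(U) = 0 (j(U) = (U - U)/4 = (¼)*0 = 0)
F = 574/15 (F = (-3/(-5) + (⅙)*(-2)) + 38 = (-3*(-⅕) - ⅓) + 38 = (⅗ - ⅓) + 38 = 4/15 + 38 = 574/15 ≈ 38.267)
M(A, E) = 59 (M(A, E) = 91 - 32 = 59)
√(j(-10) + M(O(10, 7), F)) = √(0 + 59) = √59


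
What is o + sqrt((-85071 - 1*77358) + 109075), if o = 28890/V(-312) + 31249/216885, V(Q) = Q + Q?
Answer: -1041051379/22556040 + I*sqrt(53354) ≈ -46.154 + 230.98*I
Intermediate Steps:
V(Q) = 2*Q
o = -1041051379/22556040 (o = 28890/((2*(-312))) + 31249/216885 = 28890/(-624) + 31249*(1/216885) = 28890*(-1/624) + 31249/216885 = -4815/104 + 31249/216885 = -1041051379/22556040 ≈ -46.154)
o + sqrt((-85071 - 1*77358) + 109075) = -1041051379/22556040 + sqrt((-85071 - 1*77358) + 109075) = -1041051379/22556040 + sqrt((-85071 - 77358) + 109075) = -1041051379/22556040 + sqrt(-162429 + 109075) = -1041051379/22556040 + sqrt(-53354) = -1041051379/22556040 + I*sqrt(53354)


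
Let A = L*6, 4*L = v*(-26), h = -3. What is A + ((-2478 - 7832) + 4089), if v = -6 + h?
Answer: -5870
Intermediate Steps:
v = -9 (v = -6 - 3 = -9)
L = 117/2 (L = (-9*(-26))/4 = (¼)*234 = 117/2 ≈ 58.500)
A = 351 (A = (117/2)*6 = 351)
A + ((-2478 - 7832) + 4089) = 351 + ((-2478 - 7832) + 4089) = 351 + (-10310 + 4089) = 351 - 6221 = -5870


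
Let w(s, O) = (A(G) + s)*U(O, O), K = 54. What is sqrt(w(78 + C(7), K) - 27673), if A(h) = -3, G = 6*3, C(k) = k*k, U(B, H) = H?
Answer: I*sqrt(20977) ≈ 144.83*I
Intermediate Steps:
C(k) = k**2
G = 18
w(s, O) = O*(-3 + s) (w(s, O) = (-3 + s)*O = O*(-3 + s))
sqrt(w(78 + C(7), K) - 27673) = sqrt(54*(-3 + (78 + 7**2)) - 27673) = sqrt(54*(-3 + (78 + 49)) - 27673) = sqrt(54*(-3 + 127) - 27673) = sqrt(54*124 - 27673) = sqrt(6696 - 27673) = sqrt(-20977) = I*sqrt(20977)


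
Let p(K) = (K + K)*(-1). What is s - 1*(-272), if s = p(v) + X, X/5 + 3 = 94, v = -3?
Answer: 733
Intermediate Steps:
p(K) = -2*K (p(K) = (2*K)*(-1) = -2*K)
X = 455 (X = -15 + 5*94 = -15 + 470 = 455)
s = 461 (s = -2*(-3) + 455 = 6 + 455 = 461)
s - 1*(-272) = 461 - 1*(-272) = 461 + 272 = 733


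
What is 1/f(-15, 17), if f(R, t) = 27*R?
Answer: -1/405 ≈ -0.0024691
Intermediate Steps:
1/f(-15, 17) = 1/(27*(-15)) = 1/(-405) = -1/405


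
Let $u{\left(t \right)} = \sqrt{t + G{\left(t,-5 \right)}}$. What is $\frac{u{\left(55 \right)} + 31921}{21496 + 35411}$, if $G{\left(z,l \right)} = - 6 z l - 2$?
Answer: $\frac{31921}{56907} + \frac{\sqrt{1703}}{56907} \approx 0.56166$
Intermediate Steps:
$G{\left(z,l \right)} = -2 - 6 l z$ ($G{\left(z,l \right)} = - 6 l z - 2 = -2 - 6 l z$)
$u{\left(t \right)} = \sqrt{-2 + 31 t}$ ($u{\left(t \right)} = \sqrt{t - \left(2 - 30 t\right)} = \sqrt{t + \left(-2 + 30 t\right)} = \sqrt{-2 + 31 t}$)
$\frac{u{\left(55 \right)} + 31921}{21496 + 35411} = \frac{\sqrt{-2 + 31 \cdot 55} + 31921}{21496 + 35411} = \frac{\sqrt{-2 + 1705} + 31921}{56907} = \left(\sqrt{1703} + 31921\right) \frac{1}{56907} = \left(31921 + \sqrt{1703}\right) \frac{1}{56907} = \frac{31921}{56907} + \frac{\sqrt{1703}}{56907}$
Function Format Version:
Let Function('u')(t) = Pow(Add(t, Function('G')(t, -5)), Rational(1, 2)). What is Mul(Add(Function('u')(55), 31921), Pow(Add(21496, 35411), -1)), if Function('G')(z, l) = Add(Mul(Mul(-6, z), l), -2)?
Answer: Add(Rational(31921, 56907), Mul(Rational(1, 56907), Pow(1703, Rational(1, 2)))) ≈ 0.56166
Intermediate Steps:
Function('G')(z, l) = Add(-2, Mul(-6, l, z)) (Function('G')(z, l) = Add(Mul(-6, l, z), -2) = Add(-2, Mul(-6, l, z)))
Function('u')(t) = Pow(Add(-2, Mul(31, t)), Rational(1, 2)) (Function('u')(t) = Pow(Add(t, Add(-2, Mul(-6, -5, t))), Rational(1, 2)) = Pow(Add(t, Add(-2, Mul(30, t))), Rational(1, 2)) = Pow(Add(-2, Mul(31, t)), Rational(1, 2)))
Mul(Add(Function('u')(55), 31921), Pow(Add(21496, 35411), -1)) = Mul(Add(Pow(Add(-2, Mul(31, 55)), Rational(1, 2)), 31921), Pow(Add(21496, 35411), -1)) = Mul(Add(Pow(Add(-2, 1705), Rational(1, 2)), 31921), Pow(56907, -1)) = Mul(Add(Pow(1703, Rational(1, 2)), 31921), Rational(1, 56907)) = Mul(Add(31921, Pow(1703, Rational(1, 2))), Rational(1, 56907)) = Add(Rational(31921, 56907), Mul(Rational(1, 56907), Pow(1703, Rational(1, 2))))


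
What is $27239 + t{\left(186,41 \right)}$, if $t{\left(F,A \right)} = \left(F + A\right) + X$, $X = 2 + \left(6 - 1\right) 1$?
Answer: $27473$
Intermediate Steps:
$X = 7$ ($X = 2 + 5 \cdot 1 = 2 + 5 = 7$)
$t{\left(F,A \right)} = 7 + A + F$ ($t{\left(F,A \right)} = \left(F + A\right) + 7 = \left(A + F\right) + 7 = 7 + A + F$)
$27239 + t{\left(186,41 \right)} = 27239 + \left(7 + 41 + 186\right) = 27239 + 234 = 27473$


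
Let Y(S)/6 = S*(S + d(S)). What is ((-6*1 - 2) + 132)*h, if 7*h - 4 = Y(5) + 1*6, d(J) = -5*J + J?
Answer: -54560/7 ≈ -7794.3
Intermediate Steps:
d(J) = -4*J
Y(S) = -18*S² (Y(S) = 6*(S*(S - 4*S)) = 6*(S*(-3*S)) = 6*(-3*S²) = -18*S²)
h = -440/7 (h = 4/7 + (-18*5² + 1*6)/7 = 4/7 + (-18*25 + 6)/7 = 4/7 + (-450 + 6)/7 = 4/7 + (⅐)*(-444) = 4/7 - 444/7 = -440/7 ≈ -62.857)
((-6*1 - 2) + 132)*h = ((-6*1 - 2) + 132)*(-440/7) = ((-6 - 2) + 132)*(-440/7) = (-8 + 132)*(-440/7) = 124*(-440/7) = -54560/7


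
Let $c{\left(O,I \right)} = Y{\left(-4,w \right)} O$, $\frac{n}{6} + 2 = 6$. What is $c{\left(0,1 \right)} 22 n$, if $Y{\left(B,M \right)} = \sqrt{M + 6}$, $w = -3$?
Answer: $0$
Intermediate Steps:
$n = 24$ ($n = -12 + 6 \cdot 6 = -12 + 36 = 24$)
$Y{\left(B,M \right)} = \sqrt{6 + M}$
$c{\left(O,I \right)} = O \sqrt{3}$ ($c{\left(O,I \right)} = \sqrt{6 - 3} O = \sqrt{3} O = O \sqrt{3}$)
$c{\left(0,1 \right)} 22 n = 0 \sqrt{3} \cdot 22 \cdot 24 = 0 \cdot 22 \cdot 24 = 0 \cdot 24 = 0$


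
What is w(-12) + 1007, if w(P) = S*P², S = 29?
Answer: 5183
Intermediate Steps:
w(P) = 29*P²
w(-12) + 1007 = 29*(-12)² + 1007 = 29*144 + 1007 = 4176 + 1007 = 5183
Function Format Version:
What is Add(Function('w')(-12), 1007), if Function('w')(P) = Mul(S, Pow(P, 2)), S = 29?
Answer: 5183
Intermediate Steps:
Function('w')(P) = Mul(29, Pow(P, 2))
Add(Function('w')(-12), 1007) = Add(Mul(29, Pow(-12, 2)), 1007) = Add(Mul(29, 144), 1007) = Add(4176, 1007) = 5183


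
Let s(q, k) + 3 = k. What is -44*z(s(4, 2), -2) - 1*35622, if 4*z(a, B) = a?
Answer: -35611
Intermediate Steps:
s(q, k) = -3 + k
z(a, B) = a/4
-44*z(s(4, 2), -2) - 1*35622 = -11*(-3 + 2) - 1*35622 = -11*(-1) - 35622 = -44*(-¼) - 35622 = 11 - 35622 = -35611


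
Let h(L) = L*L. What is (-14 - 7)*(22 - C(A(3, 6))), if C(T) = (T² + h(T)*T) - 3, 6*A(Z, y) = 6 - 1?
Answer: -35875/72 ≈ -498.26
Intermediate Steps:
h(L) = L²
A(Z, y) = ⅚ (A(Z, y) = (6 - 1)/6 = (⅙)*5 = ⅚)
C(T) = -3 + T² + T³ (C(T) = (T² + T²*T) - 3 = (T² + T³) - 3 = -3 + T² + T³)
(-14 - 7)*(22 - C(A(3, 6))) = (-14 - 7)*(22 - (-3 + (⅚)² + (⅚)³)) = -21*(22 - (-3 + 25/36 + 125/216)) = -21*(22 - 1*(-373/216)) = -21*(22 + 373/216) = -21*5125/216 = -35875/72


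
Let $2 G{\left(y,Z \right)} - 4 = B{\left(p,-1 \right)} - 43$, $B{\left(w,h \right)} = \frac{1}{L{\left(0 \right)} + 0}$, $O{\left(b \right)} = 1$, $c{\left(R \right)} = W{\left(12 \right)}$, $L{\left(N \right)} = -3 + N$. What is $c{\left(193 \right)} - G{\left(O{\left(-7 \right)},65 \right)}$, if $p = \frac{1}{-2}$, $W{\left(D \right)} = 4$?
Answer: $\frac{71}{3} \approx 23.667$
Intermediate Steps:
$c{\left(R \right)} = 4$
$p = - \frac{1}{2} \approx -0.5$
$B{\left(w,h \right)} = - \frac{1}{3}$ ($B{\left(w,h \right)} = \frac{1}{\left(-3 + 0\right) + 0} = \frac{1}{-3 + 0} = \frac{1}{-3} = - \frac{1}{3}$)
$G{\left(y,Z \right)} = - \frac{59}{3}$ ($G{\left(y,Z \right)} = 2 + \frac{- \frac{1}{3} - 43}{2} = 2 + \frac{1}{2} \left(- \frac{130}{3}\right) = 2 - \frac{65}{3} = - \frac{59}{3}$)
$c{\left(193 \right)} - G{\left(O{\left(-7 \right)},65 \right)} = 4 - - \frac{59}{3} = 4 + \frac{59}{3} = \frac{71}{3}$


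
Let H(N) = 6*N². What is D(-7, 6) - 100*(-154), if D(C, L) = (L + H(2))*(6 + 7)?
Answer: 15790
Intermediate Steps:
D(C, L) = 312 + 13*L (D(C, L) = (L + 6*2²)*(6 + 7) = (L + 6*4)*13 = (L + 24)*13 = (24 + L)*13 = 312 + 13*L)
D(-7, 6) - 100*(-154) = (312 + 13*6) - 100*(-154) = (312 + 78) + 15400 = 390 + 15400 = 15790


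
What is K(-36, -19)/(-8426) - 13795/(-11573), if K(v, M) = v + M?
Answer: 10624835/8864918 ≈ 1.1985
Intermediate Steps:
K(v, M) = M + v
K(-36, -19)/(-8426) - 13795/(-11573) = (-19 - 36)/(-8426) - 13795/(-11573) = -55*(-1/8426) - 13795*(-1/11573) = 5/766 + 13795/11573 = 10624835/8864918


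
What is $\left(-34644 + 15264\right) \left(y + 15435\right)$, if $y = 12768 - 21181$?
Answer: $-136086360$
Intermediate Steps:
$y = -8413$ ($y = 12768 - 21181 = -8413$)
$\left(-34644 + 15264\right) \left(y + 15435\right) = \left(-34644 + 15264\right) \left(-8413 + 15435\right) = \left(-19380\right) 7022 = -136086360$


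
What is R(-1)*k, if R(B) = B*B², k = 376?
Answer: -376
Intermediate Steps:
R(B) = B³
R(-1)*k = (-1)³*376 = -1*376 = -376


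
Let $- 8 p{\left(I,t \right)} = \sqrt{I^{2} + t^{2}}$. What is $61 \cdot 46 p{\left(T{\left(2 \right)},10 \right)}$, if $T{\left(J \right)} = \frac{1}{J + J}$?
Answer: $- \frac{1403 \sqrt{1601}}{16} \approx -3508.6$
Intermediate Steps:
$T{\left(J \right)} = \frac{1}{2 J}$
$p{\left(I,t \right)} = - \frac{\sqrt{I^{2} + t^{2}}}{8}$
$61 \cdot 46 p{\left(T{\left(2 \right)},10 \right)} = 61 \cdot 46 \left(- \frac{\sqrt{\left(\frac{1}{2 \cdot 2}\right)^{2} + 10^{2}}}{8}\right) = 2806 \left(- \frac{\sqrt{\left(\frac{1}{2} \cdot \frac{1}{2}\right)^{2} + 100}}{8}\right) = 2806 \left(- \frac{\sqrt{\left(\frac{1}{4}\right)^{2} + 100}}{8}\right) = 2806 \left(- \frac{\sqrt{\frac{1}{16} + 100}}{8}\right) = 2806 \left(- \frac{\sqrt{\frac{1601}{16}}}{8}\right) = 2806 \left(- \frac{\frac{1}{4} \sqrt{1601}}{8}\right) = 2806 \left(- \frac{\sqrt{1601}}{32}\right) = - \frac{1403 \sqrt{1601}}{16}$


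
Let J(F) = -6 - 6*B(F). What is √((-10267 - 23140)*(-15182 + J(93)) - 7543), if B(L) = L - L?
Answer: √507377973 ≈ 22525.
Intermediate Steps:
B(L) = 0
J(F) = -6 (J(F) = -6 - 6*0 = -6 + 0 = -6)
√((-10267 - 23140)*(-15182 + J(93)) - 7543) = √((-10267 - 23140)*(-15182 - 6) - 7543) = √(-33407*(-15188) - 7543) = √(507385516 - 7543) = √507377973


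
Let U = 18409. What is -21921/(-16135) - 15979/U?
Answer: 145722524/297029215 ≈ 0.49060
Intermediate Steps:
-21921/(-16135) - 15979/U = -21921/(-16135) - 15979/18409 = -21921*(-1/16135) - 15979*1/18409 = 21921/16135 - 15979/18409 = 145722524/297029215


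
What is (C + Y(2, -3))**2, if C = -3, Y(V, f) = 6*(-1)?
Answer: 81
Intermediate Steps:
Y(V, f) = -6
(C + Y(2, -3))**2 = (-3 - 6)**2 = (-9)**2 = 81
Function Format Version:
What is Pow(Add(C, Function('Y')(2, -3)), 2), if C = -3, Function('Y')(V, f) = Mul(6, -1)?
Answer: 81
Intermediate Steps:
Function('Y')(V, f) = -6
Pow(Add(C, Function('Y')(2, -3)), 2) = Pow(Add(-3, -6), 2) = Pow(-9, 2) = 81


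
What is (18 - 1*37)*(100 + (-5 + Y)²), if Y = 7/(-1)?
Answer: -4636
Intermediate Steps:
Y = -7 (Y = 7*(-1) = -7)
(18 - 1*37)*(100 + (-5 + Y)²) = (18 - 1*37)*(100 + (-5 - 7)²) = (18 - 37)*(100 + (-12)²) = -19*(100 + 144) = -19*244 = -4636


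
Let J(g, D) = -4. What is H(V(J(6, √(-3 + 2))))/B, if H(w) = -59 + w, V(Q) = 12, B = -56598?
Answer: 47/56598 ≈ 0.00083042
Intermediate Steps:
H(V(J(6, √(-3 + 2))))/B = (-59 + 12)/(-56598) = -47*(-1/56598) = 47/56598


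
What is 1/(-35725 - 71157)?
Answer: -1/106882 ≈ -9.3561e-6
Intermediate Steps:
1/(-35725 - 71157) = 1/(-106882) = -1/106882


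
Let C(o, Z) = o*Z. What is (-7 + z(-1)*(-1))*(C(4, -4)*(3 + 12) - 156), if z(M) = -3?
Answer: 1584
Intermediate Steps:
C(o, Z) = Z*o
(-7 + z(-1)*(-1))*(C(4, -4)*(3 + 12) - 156) = (-7 - 3*(-1))*((-4*4)*(3 + 12) - 156) = (-7 + 3)*(-16*15 - 156) = -4*(-240 - 156) = -4*(-396) = 1584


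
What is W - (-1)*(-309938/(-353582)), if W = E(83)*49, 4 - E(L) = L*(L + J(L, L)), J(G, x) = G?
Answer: -119320687497/176791 ≈ -6.7493e+5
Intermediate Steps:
E(L) = 4 - 2*L² (E(L) = 4 - L*(L + L) = 4 - L*2*L = 4 - 2*L²)
W = -674926 (W = (4 - 2*83²)*49 = (4 - 2*6889)*49 = (4 - 13778)*49 = -13774*49 = -674926)
W - (-1)*(-309938/(-353582)) = -674926 - (-1)*(-309938/(-353582)) = -674926 - (-1)*(-309938*(-1/353582)) = -674926 - (-1)*154969/176791 = -674926 - 1*(-154969/176791) = -674926 + 154969/176791 = -119320687497/176791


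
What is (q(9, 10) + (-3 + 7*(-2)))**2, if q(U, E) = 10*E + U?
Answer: 8464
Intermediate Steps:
q(U, E) = U + 10*E
(q(9, 10) + (-3 + 7*(-2)))**2 = ((9 + 10*10) + (-3 + 7*(-2)))**2 = ((9 + 100) + (-3 - 14))**2 = (109 - 17)**2 = 92**2 = 8464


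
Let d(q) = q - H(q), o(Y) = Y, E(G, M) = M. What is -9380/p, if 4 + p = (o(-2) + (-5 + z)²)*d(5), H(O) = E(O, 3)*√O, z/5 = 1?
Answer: 16415/2 + 7035*√5/2 ≈ 16073.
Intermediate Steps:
z = 5 (z = 5*1 = 5)
H(O) = 3*√O
d(q) = q - 3*√q
p = -14 + 6*√5 (p = -4 + (-2 + (-5 + 5)²)*(5 - 3*√5) = -4 + (-2 + 0²)*(5 - 3*√5) = -4 + (-2 + 0)*(5 - 3*√5) = -4 - 2*(5 - 3*√5) = -4 + (-10 + 6*√5) = -14 + 6*√5 ≈ -0.58359)
-9380/p = -9380/(-14 + 6*√5)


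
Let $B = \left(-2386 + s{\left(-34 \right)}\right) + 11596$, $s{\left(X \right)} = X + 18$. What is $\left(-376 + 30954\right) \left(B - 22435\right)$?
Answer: $-404883298$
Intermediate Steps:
$s{\left(X \right)} = 18 + X$
$B = 9194$ ($B = \left(-2386 + \left(18 - 34\right)\right) + 11596 = \left(-2386 - 16\right) + 11596 = -2402 + 11596 = 9194$)
$\left(-376 + 30954\right) \left(B - 22435\right) = \left(-376 + 30954\right) \left(9194 - 22435\right) = 30578 \left(-13241\right) = -404883298$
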